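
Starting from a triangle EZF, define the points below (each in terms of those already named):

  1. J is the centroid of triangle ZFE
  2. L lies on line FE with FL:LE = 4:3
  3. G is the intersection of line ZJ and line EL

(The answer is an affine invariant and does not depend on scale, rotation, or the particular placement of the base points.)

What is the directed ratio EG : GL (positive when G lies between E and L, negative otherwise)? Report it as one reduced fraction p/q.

Assign E = (0, 0), Z = (1, 0), F = (0, 1) — the answer is frame-independent, so this choice is without loss of generality.
1. J is the centroid of triangle ZFE ⇒ J = (1/3, 1/3)
2. L lies on line FE with FL:LE = 4:3 ⇒ L = (0, 3/7)
3. G is the intersection of line ZJ and line EL ⇒ G = (0, 1/2)
G = E + t·(L−E) with t = 7/6, so EG:GL = t:(1−t) = 7/6:-1/6

EG:GL = -7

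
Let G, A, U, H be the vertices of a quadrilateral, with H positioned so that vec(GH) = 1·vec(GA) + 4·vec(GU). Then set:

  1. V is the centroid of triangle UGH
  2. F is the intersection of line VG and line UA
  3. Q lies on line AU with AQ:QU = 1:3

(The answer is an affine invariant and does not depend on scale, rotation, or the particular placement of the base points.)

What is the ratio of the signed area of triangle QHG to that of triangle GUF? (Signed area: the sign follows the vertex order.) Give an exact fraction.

Set G = (0, 0), A = (1, 0), U = (0, 1), H = (1, 4); any affine frame gives the same invariant.
1. V is the centroid of triangle UGH ⇒ V = (1/3, 5/3)
2. F is the intersection of line VG and line UA ⇒ F = (1/6, 5/6)
3. Q lies on line AU with AQ:QU = 1:3 ⇒ Q = (3/4, 1/4)
2·[QHG] = 11/4, 2·[GUF] = -1/6
[QHG]:[GUF] = 11/4:-1/6 = -33/2

[QHG]:[GUF] = -33/2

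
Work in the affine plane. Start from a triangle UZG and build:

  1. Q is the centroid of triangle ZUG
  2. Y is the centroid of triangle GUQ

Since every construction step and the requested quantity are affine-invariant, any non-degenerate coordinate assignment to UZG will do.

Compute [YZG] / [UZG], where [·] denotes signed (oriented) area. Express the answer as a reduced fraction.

Assign U = (0, 0), Z = (1, 0), G = (0, 1) — the answer is frame-independent, so this choice is without loss of generality.
1. Q is the centroid of triangle ZUG ⇒ Q = (1/3, 1/3)
2. Y is the centroid of triangle GUQ ⇒ Y = (1/9, 4/9)
2·[YZG] = 4/9, 2·[UZG] = 1
[YZG]:[UZG] = 4/9:1 = 4/9

[YZG]:[UZG] = 4/9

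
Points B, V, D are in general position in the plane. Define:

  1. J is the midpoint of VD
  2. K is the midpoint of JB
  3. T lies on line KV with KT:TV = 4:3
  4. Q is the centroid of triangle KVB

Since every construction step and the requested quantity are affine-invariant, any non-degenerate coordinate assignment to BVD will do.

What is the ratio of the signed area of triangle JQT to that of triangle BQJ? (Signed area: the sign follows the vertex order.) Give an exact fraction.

Choose coordinates B = (0, 0), V = (1, 0), D = (0, 1).
1. J is the midpoint of VD ⇒ J = (1/2, 1/2)
2. K is the midpoint of JB ⇒ K = (1/4, 1/4)
3. T lies on line KV with KT:TV = 4:3 ⇒ T = (19/28, 3/28)
4. Q is the centroid of triangle KVB ⇒ Q = (5/12, 1/12)
2·[JQT] = 3/28, 2·[BQJ] = 1/6
[JQT]:[BQJ] = 3/28:1/6 = 9/14

[JQT]:[BQJ] = 9/14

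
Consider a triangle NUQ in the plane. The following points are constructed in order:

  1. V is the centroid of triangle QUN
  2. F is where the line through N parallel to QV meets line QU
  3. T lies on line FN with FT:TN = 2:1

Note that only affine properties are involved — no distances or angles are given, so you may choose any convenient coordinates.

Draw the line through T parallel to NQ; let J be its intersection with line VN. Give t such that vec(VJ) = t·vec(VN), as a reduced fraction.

t = 2

Assign N = (0, 0), U = (1, 0), Q = (0, 1) — the answer is frame-independent, so this choice is without loss of generality.
1. V is the centroid of triangle QUN ⇒ V = (1/3, 1/3)
2. F is where the line through N parallel to QV meets line QU ⇒ F = (-1, 2)
3. T lies on line FN with FT:TN = 2:1 ⇒ T = (-1/3, 2/3)
through T parallel to NQ: direction (0, 1); meets VN at J = (-1/3, -1/3)
J = V + t·(N−V) with t = 2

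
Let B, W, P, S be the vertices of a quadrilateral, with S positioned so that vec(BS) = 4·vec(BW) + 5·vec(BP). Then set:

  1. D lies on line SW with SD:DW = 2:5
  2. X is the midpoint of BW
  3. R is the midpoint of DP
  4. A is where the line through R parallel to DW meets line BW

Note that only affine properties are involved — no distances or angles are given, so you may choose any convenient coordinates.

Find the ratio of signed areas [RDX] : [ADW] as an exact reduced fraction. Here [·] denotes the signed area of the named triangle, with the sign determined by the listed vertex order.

[RDX]:[ADW] = 31/40

Choose coordinates B = (0, 0), W = (1, 0), P = (0, 1), S = (4, 5).
1. D lies on line SW with SD:DW = 2:5 ⇒ D = (22/7, 25/7)
2. X is the midpoint of BW ⇒ X = (1/2, 0)
3. R is the midpoint of DP ⇒ R = (11/7, 16/7)
4. A is where the line through R parallel to DW meets line BW ⇒ A = (1/5, 0)
2·[RDX] = -31/14, 2·[ADW] = -20/7
[RDX]:[ADW] = -31/14:-20/7 = 31/40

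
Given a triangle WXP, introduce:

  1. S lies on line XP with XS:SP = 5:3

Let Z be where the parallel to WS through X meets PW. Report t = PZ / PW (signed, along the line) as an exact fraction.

t = 8/3

Assign W = (0, 0), X = (1, 0), P = (0, 1) — the answer is frame-independent, so this choice is without loss of generality.
1. S lies on line XP with XS:SP = 5:3 ⇒ S = (3/8, 5/8)
through X parallel to WS: direction (3/8, 5/8); meets PW at Z = (0, -5/3)
Z = P + t·(W−P) with t = 8/3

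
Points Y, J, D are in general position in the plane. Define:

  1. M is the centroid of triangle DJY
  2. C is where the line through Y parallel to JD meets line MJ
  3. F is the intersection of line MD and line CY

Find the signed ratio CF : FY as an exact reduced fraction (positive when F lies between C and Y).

CF:FY = -2

Work in coordinates with Y = (0, 0), J = (1, 0), D = (0, 1).
1. M is the centroid of triangle DJY ⇒ M = (1/3, 1/3)
2. C is where the line through Y parallel to JD meets line MJ ⇒ C = (-1, 1)
3. F is the intersection of line MD and line CY ⇒ F = (1, -1)
F = C + t·(Y−C) with t = 2, so CF:FY = t:(1−t) = 2:-1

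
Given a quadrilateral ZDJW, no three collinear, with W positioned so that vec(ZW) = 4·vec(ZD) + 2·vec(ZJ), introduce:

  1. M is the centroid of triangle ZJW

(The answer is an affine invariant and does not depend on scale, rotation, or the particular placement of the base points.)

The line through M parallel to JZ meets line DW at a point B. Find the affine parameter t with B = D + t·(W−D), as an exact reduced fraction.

Assign Z = (0, 0), D = (1, 0), J = (0, 1), W = (4, 2) — the answer is frame-independent, so this choice is without loss of generality.
1. M is the centroid of triangle ZJW ⇒ M = (4/3, 1)
through M parallel to JZ: direction (0, -1); meets DW at B = (4/3, 2/9)
B = D + t·(W−D) with t = 1/9

t = 1/9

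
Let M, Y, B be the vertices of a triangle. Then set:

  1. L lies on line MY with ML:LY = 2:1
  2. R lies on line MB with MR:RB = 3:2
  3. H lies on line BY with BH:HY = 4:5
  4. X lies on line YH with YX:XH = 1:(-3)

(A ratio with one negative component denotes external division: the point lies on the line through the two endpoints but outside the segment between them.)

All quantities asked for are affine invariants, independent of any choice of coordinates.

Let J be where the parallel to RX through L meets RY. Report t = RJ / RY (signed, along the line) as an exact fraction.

Assign M = (0, 0), Y = (1, 0), B = (0, 1) — the answer is frame-independent, so this choice is without loss of generality.
1. L lies on line MY with ML:LY = 2:1 ⇒ L = (2/3, 0)
2. R lies on line MB with MR:RB = 3:2 ⇒ R = (0, 3/5)
3. H lies on line BY with BH:HY = 4:5 ⇒ H = (4/9, 5/9)
4. X lies on line YH with YX:XH = 1:(-3) ⇒ X = (23/18, -5/18)
through L parallel to RX: direction (23/18, -79/90); meets RY at J = (-49/30, 79/50)
J = R + t·(Y−R) with t = -49/30

t = -49/30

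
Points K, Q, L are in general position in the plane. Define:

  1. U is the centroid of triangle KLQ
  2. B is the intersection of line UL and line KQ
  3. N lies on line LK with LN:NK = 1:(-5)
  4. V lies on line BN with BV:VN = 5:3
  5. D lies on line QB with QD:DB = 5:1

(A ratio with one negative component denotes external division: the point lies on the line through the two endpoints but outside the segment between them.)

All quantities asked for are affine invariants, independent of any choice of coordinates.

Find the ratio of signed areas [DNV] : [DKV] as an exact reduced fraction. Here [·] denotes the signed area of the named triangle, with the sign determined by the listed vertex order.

[DNV]:[DKV] = -3/35

Choose coordinates K = (0, 0), Q = (1, 0), L = (0, 1).
1. U is the centroid of triangle KLQ ⇒ U = (1/3, 1/3)
2. B is the intersection of line UL and line KQ ⇒ B = (1/2, 0)
3. N lies on line LK with LN:NK = 1:(-5) ⇒ N = (0, 5/4)
4. V lies on line BN with BV:VN = 5:3 ⇒ V = (3/16, 25/32)
5. D lies on line QB with QD:DB = 5:1 ⇒ D = (7/12, 0)
2·[DNV] = 5/128, 2·[DKV] = -175/384
[DNV]:[DKV] = 5/128:-175/384 = -3/35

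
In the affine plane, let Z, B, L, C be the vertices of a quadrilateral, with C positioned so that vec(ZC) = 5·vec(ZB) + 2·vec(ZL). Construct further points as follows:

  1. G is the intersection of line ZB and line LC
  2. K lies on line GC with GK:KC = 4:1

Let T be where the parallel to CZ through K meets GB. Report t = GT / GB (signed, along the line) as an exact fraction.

Set Z = (0, 0), B = (1, 0), L = (0, 1), C = (5, 2); any affine frame gives the same invariant.
1. G is the intersection of line ZB and line LC ⇒ G = (-5, 0)
2. K lies on line GC with GK:KC = 4:1 ⇒ K = (3, 8/5)
through K parallel to CZ: direction (-5, -2); meets GB at T = (-1, 0)
T = G + t·(B−G) with t = 2/3

t = 2/3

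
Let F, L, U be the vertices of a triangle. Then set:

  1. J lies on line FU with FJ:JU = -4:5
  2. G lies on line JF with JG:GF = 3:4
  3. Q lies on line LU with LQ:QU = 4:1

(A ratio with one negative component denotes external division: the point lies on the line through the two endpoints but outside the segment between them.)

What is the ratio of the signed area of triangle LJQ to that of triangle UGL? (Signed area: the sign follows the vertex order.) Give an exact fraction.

Set F = (0, 0), L = (1, 0), U = (0, 1); any affine frame gives the same invariant.
1. J lies on line FU with FJ:JU = -4:5 ⇒ J = (0, -4)
2. G lies on line JF with JG:GF = 3:4 ⇒ G = (0, -16/7)
3. Q lies on line LU with LQ:QU = 4:1 ⇒ Q = (1/5, 4/5)
2·[LJQ] = -4, 2·[UGL] = 23/7
[LJQ]:[UGL] = -4:23/7 = -28/23

[LJQ]:[UGL] = -28/23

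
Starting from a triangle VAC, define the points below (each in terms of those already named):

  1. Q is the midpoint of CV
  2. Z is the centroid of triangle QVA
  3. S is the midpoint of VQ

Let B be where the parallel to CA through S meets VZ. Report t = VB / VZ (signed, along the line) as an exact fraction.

Work in coordinates with V = (0, 0), A = (1, 0), C = (0, 1).
1. Q is the midpoint of CV ⇒ Q = (0, 1/2)
2. Z is the centroid of triangle QVA ⇒ Z = (1/3, 1/6)
3. S is the midpoint of VQ ⇒ S = (0, 1/4)
through S parallel to CA: direction (1, -1); meets VZ at B = (1/6, 1/12)
B = V + t·(Z−V) with t = 1/2

t = 1/2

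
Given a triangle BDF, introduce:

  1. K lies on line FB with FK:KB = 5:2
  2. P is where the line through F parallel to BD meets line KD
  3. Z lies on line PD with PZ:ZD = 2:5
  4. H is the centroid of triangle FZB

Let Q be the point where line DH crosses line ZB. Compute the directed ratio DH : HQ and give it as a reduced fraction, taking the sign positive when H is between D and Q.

Work in coordinates with B = (0, 0), D = (1, 0), F = (0, 1).
1. K lies on line FB with FK:KB = 5:2 ⇒ K = (0, 2/7)
2. P is where the line through F parallel to BD meets line KD ⇒ P = (-5/2, 1)
3. Z lies on line PD with PZ:ZD = 2:5 ⇒ Z = (-3/2, 5/7)
4. H is the centroid of triangle FZB ⇒ H = (-1/2, 4/7)
line DH meets ZB at Q = (-4, 40/21)
H = D + t·(Q−D) with t = 3/10, so DH:HQ = 3/10:7/10

DH:HQ = 3/7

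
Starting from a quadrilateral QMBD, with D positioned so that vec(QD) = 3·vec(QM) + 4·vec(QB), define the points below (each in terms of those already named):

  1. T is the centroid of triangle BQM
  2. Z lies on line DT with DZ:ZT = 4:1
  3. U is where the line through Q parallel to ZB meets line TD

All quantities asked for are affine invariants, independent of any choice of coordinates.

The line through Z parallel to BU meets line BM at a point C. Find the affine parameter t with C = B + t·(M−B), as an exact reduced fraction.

Work in coordinates with Q = (0, 0), M = (1, 0), B = (0, 1), D = (3, 4).
1. T is the centroid of triangle BQM ⇒ T = (1/3, 1/3)
2. Z lies on line DT with DZ:ZT = 4:1 ⇒ Z = (13/15, 16/15)
3. U is where the line through Q parallel to ZB meets line TD ⇒ U = (13/135, 1/135)
through Z parallel to BU: direction (13/135, -134/135); meets BM at C = (117/121, 4/121)
C = B + t·(M−B) with t = 117/121

t = 117/121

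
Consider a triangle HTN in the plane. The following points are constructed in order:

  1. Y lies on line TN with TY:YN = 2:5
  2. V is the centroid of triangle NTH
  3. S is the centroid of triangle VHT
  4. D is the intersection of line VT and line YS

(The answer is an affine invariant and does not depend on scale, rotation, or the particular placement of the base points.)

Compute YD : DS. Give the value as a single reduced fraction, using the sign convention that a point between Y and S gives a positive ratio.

Work in coordinates with H = (0, 0), T = (1, 0), N = (0, 1).
1. Y lies on line TN with TY:YN = 2:5 ⇒ Y = (5/7, 2/7)
2. V is the centroid of triangle NTH ⇒ V = (1/3, 1/3)
3. S is the centroid of triangle VHT ⇒ S = (4/9, 1/9)
4. D is the intersection of line VT and line YS ⇒ D = (23/39, 8/39)
D = Y + t·(S−Y) with t = 6/13, so YD:DS = t:(1−t) = 6/13:7/13

YD:DS = 6/7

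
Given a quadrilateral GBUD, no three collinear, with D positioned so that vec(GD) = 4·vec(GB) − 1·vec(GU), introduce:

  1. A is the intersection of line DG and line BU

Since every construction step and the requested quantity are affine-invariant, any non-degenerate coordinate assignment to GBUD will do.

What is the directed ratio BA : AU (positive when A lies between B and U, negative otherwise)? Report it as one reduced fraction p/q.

BA:AU = -1/4

Set G = (0, 0), B = (1, 0), U = (0, 1), D = (4, -1); any affine frame gives the same invariant.
1. A is the intersection of line DG and line BU ⇒ A = (4/3, -1/3)
A = B + t·(U−B) with t = -1/3, so BA:AU = t:(1−t) = -1/3:4/3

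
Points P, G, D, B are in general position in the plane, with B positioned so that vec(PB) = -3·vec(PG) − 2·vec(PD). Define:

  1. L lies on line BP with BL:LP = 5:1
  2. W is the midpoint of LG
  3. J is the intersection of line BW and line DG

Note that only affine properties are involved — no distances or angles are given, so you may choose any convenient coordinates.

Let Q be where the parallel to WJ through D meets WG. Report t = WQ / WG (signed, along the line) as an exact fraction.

t = -51/10

Choose coordinates P = (0, 0), G = (1, 0), D = (0, 1), B = (-3, -2).
1. L lies on line BP with BL:LP = 5:1 ⇒ L = (-1/2, -1/3)
2. W is the midpoint of LG ⇒ W = (1/4, -1/6)
3. J is the intersection of line BW and line DG ⇒ J = (51/61, 10/61)
through D parallel to WJ: direction (143/244, 121/366); meets WG at Q = (-143/40, -61/60)
Q = W + t·(G−W) with t = -51/10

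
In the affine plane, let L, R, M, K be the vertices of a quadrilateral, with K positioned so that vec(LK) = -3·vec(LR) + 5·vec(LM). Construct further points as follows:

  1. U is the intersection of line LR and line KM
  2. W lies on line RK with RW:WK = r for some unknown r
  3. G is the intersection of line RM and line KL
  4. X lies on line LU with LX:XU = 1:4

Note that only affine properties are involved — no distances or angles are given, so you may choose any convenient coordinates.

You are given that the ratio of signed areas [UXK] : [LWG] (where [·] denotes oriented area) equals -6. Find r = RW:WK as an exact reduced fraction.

Set L = (0, 0), R = (1, 0), M = (0, 1), K = (-3, 5); any affine frame gives the same invariant.
1. U is the intersection of line LR and line KM ⇒ U = (3/4, 0)
2. With RW:WK = r, write λ = r/(r+1) so W = R + λ·(K−R); W is affine-linear in λ
3. G is the intersection of line RM and line KL ⇒ G = (-3/2, 5/2)
4. X lies on line LU with LX:XU = 1:4 ⇒ X = (3/20, 0)
Every point depending on W is an affine combination of W and λ-independent points, so each such coordinate is linear in λ; the λ² term in each signed area is a multiple of (K−R)×(K−R) = 0, so 2·[UXK] and 2·[LWG] are each linear in λ. Evaluating at λ=0 and λ=1:
  2·[UXK] = -3,   2·[LWG] = -5/2·λ + 5/2
So [UXK]:[LWG] = (-3) / (-5/2·λ + 5/2). Setting this equal to -6:
  -3 = -6·(-5/2·λ + 5/2)  ⇒  λ = 4/5
Then r = λ/(1−λ) = (4/5)/(1/5) = 4. Check: with r = 4, W = (-11/5, 4) and [UXK]:[LWG] = -6 as required.

r = 4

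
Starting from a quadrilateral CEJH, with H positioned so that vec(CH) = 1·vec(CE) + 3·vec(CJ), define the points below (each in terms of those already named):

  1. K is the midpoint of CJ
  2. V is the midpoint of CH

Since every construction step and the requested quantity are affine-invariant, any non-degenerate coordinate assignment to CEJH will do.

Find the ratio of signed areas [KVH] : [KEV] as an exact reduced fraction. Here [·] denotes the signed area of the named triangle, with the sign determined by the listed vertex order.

[KVH]:[KEV] = 1/5

Assign C = (0, 0), E = (1, 0), J = (0, 1), H = (1, 3) — the answer is frame-independent, so this choice is without loss of generality.
1. K is the midpoint of CJ ⇒ K = (0, 1/2)
2. V is the midpoint of CH ⇒ V = (1/2, 3/2)
2·[KVH] = 1/4, 2·[KEV] = 5/4
[KVH]:[KEV] = 1/4:5/4 = 1/5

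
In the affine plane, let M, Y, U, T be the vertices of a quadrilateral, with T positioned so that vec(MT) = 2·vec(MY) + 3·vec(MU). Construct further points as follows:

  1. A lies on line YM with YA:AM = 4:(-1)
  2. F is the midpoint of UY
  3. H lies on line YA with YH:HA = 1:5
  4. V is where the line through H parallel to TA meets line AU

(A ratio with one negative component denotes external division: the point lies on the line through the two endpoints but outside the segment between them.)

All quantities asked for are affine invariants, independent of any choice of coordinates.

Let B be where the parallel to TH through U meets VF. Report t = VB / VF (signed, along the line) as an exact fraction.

Work in coordinates with M = (0, 0), Y = (1, 0), U = (0, 1), T = (2, 3).
1. A lies on line YM with YA:AM = 4:(-1) ⇒ A = (-1/3, 0)
2. F is the midpoint of UY ⇒ F = (1/2, 1/2)
3. H lies on line YA with YH:HA = 1:5 ⇒ H = (7/9, 0)
4. V is where the line through H parallel to TA meets line AU ⇒ V = (-7/6, -5/2)
through U parallel to TH: direction (-11/9, -3); meets VF at B = (-77/36, -17/4)
B = V + t·(F−V) with t = -7/12

t = -7/12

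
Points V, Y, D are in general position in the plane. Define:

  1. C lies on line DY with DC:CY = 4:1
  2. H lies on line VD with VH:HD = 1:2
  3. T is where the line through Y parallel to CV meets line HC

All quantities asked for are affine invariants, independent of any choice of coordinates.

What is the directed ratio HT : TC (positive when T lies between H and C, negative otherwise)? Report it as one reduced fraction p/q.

HT:TC = -7/3

Choose coordinates V = (0, 0), Y = (1, 0), D = (0, 1).
1. C lies on line DY with DC:CY = 4:1 ⇒ C = (4/5, 1/5)
2. H lies on line VD with VH:HD = 1:2 ⇒ H = (0, 1/3)
3. T is where the line through Y parallel to CV meets line HC ⇒ T = (7/5, 1/10)
T = H + t·(C−H) with t = 7/4, so HT:TC = t:(1−t) = 7/4:-3/4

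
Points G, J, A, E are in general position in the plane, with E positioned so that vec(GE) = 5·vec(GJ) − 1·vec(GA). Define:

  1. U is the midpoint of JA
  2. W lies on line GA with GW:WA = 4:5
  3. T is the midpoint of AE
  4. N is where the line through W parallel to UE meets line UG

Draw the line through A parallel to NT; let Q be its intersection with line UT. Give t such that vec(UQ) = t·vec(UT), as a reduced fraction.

t = -11/5

Assign G = (0, 0), J = (1, 0), A = (0, 1), E = (5, -1) — the answer is frame-independent, so this choice is without loss of generality.
1. U is the midpoint of JA ⇒ U = (1/2, 1/2)
2. W lies on line GA with GW:WA = 4:5 ⇒ W = (0, 4/9)
3. T is the midpoint of AE ⇒ T = (5/2, 0)
4. N is where the line through W parallel to UE meets line UG ⇒ N = (1/3, 1/3)
through A parallel to NT: direction (13/6, -1/3); meets UT at Q = (-39/10, 8/5)
Q = U + t·(T−U) with t = -11/5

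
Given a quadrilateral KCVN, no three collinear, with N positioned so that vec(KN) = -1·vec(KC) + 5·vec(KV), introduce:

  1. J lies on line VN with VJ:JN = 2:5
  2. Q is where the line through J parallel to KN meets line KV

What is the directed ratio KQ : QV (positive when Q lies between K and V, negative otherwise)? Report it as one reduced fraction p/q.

KQ:QV = 5/2

Set K = (0, 0), C = (1, 0), V = (0, 1), N = (-1, 5); any affine frame gives the same invariant.
1. J lies on line VN with VJ:JN = 2:5 ⇒ J = (-2/7, 15/7)
2. Q is where the line through J parallel to KN meets line KV ⇒ Q = (0, 5/7)
Q = K + t·(V−K) with t = 5/7, so KQ:QV = t:(1−t) = 5/7:2/7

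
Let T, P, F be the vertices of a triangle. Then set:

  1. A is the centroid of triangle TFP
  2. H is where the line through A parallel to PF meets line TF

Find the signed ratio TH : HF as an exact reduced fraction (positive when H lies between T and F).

Choose coordinates T = (0, 0), P = (1, 0), F = (0, 1).
1. A is the centroid of triangle TFP ⇒ A = (1/3, 1/3)
2. H is where the line through A parallel to PF meets line TF ⇒ H = (0, 2/3)
H = T + t·(F−T) with t = 2/3, so TH:HF = t:(1−t) = 2/3:1/3

TH:HF = 2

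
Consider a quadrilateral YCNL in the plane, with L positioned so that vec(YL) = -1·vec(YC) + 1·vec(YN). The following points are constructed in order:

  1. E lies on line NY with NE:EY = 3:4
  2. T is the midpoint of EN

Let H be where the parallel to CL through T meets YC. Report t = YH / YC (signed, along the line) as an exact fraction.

Choose coordinates Y = (0, 0), C = (1, 0), N = (0, 1), L = (-1, 1).
1. E lies on line NY with NE:EY = 3:4 ⇒ E = (0, 4/7)
2. T is the midpoint of EN ⇒ T = (0, 11/14)
through T parallel to CL: direction (-2, 1); meets YC at H = (11/7, 0)
H = Y + t·(C−Y) with t = 11/7

t = 11/7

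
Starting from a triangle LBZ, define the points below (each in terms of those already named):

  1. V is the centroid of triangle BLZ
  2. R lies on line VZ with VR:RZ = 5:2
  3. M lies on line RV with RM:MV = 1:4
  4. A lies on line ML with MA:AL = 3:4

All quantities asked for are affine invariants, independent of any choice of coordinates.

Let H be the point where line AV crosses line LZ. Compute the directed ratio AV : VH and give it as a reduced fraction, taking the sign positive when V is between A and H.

Choose coordinates L = (0, 0), B = (1, 0), Z = (0, 1).
1. V is the centroid of triangle BLZ ⇒ V = (1/3, 1/3)
2. R lies on line VZ with VR:RZ = 5:2 ⇒ R = (2/21, 17/21)
3. M lies on line RV with RM:MV = 1:4 ⇒ M = (1/7, 5/7)
4. A lies on line ML with MA:AL = 3:4 ⇒ A = (4/49, 20/49)
line AV meets LZ at H = (0, 16/37)
V = A + t·(H−A) with t = -37/12, so AV:VH = -37/12:49/12

AV:VH = -37/49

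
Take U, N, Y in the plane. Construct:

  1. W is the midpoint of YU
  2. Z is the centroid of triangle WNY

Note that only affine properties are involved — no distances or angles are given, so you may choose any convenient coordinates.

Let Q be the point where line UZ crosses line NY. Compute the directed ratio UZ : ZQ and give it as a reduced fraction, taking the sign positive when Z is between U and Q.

UZ:ZQ = 5

Work in coordinates with U = (0, 0), N = (1, 0), Y = (0, 1).
1. W is the midpoint of YU ⇒ W = (0, 1/2)
2. Z is the centroid of triangle WNY ⇒ Z = (1/3, 1/2)
line UZ meets NY at Q = (2/5, 3/5)
Z = U + t·(Q−U) with t = 5/6, so UZ:ZQ = 5/6:1/6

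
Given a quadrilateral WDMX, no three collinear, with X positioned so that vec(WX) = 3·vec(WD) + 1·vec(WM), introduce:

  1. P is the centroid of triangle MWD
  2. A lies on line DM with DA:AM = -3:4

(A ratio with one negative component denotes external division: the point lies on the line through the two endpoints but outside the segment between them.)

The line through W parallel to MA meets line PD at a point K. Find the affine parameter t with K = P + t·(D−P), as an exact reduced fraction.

t = -2

Set W = (0, 0), D = (1, 0), M = (0, 1), X = (3, 1); any affine frame gives the same invariant.
1. P is the centroid of triangle MWD ⇒ P = (1/3, 1/3)
2. A lies on line DM with DA:AM = -3:4 ⇒ A = (4, -3)
through W parallel to MA: direction (4, -4); meets PD at K = (-1, 1)
K = P + t·(D−P) with t = -2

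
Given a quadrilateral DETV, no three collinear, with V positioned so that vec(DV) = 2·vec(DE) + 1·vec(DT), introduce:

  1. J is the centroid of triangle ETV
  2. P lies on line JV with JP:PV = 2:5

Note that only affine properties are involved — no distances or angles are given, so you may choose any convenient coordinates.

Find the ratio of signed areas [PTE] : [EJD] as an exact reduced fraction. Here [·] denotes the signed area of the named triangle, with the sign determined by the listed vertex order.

Choose coordinates D = (0, 0), E = (1, 0), T = (0, 1), V = (2, 1).
1. J is the centroid of triangle ETV ⇒ J = (1, 2/3)
2. P lies on line JV with JP:PV = 2:5 ⇒ P = (9/7, 16/21)
2·[PTE] = 22/21, 2·[EJD] = 2/3
[PTE]:[EJD] = 22/21:2/3 = 11/7

[PTE]:[EJD] = 11/7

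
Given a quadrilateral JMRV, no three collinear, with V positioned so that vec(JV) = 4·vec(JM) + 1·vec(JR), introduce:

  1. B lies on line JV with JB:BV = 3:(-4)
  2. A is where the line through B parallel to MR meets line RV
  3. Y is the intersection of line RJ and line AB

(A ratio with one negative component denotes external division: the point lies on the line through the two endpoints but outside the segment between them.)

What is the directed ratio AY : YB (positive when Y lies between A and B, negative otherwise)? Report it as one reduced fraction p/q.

AY:YB = -4/3

Choose coordinates J = (0, 0), M = (1, 0), R = (0, 1), V = (4, 1).
1. B lies on line JV with JB:BV = 3:(-4) ⇒ B = (-12, -3)
2. A is where the line through B parallel to MR meets line RV ⇒ A = (-16, 1)
3. Y is the intersection of line RJ and line AB ⇒ Y = (0, -15)
Y = A + t·(B−A) with t = 4, so AY:YB = t:(1−t) = 4:-3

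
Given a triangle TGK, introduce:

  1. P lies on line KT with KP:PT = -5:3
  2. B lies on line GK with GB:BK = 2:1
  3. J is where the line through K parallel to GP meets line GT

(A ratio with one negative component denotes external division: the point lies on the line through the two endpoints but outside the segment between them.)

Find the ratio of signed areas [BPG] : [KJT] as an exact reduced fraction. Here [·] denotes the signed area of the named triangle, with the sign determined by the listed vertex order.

[BPG]:[KJT] = 5/2

Work in coordinates with T = (0, 0), G = (1, 0), K = (0, 1).
1. P lies on line KT with KP:PT = -5:3 ⇒ P = (0, -3/2)
2. B lies on line GK with GB:BK = 2:1 ⇒ B = (1/3, 2/3)
3. J is where the line through K parallel to GP meets line GT ⇒ J = (-2/3, 0)
2·[BPG] = 5/3, 2·[KJT] = 2/3
[BPG]:[KJT] = 5/3:2/3 = 5/2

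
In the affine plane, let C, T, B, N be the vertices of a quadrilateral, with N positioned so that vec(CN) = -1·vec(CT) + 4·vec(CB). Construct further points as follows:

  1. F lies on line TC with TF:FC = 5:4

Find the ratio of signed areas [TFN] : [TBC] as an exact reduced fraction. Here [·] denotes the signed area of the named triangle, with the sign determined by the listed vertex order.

Choose coordinates C = (0, 0), T = (1, 0), B = (0, 1), N = (-1, 4).
1. F lies on line TC with TF:FC = 5:4 ⇒ F = (4/9, 0)
2·[TFN] = -20/9, 2·[TBC] = 1
[TFN]:[TBC] = -20/9:1 = -20/9

[TFN]:[TBC] = -20/9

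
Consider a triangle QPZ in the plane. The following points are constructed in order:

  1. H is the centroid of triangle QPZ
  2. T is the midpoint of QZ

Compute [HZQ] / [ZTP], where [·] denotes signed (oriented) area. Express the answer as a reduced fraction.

Assign Q = (0, 0), P = (1, 0), Z = (0, 1) — the answer is frame-independent, so this choice is without loss of generality.
1. H is the centroid of triangle QPZ ⇒ H = (1/3, 1/3)
2. T is the midpoint of QZ ⇒ T = (0, 1/2)
2·[HZQ] = 1/3, 2·[ZTP] = 1/2
[HZQ]:[ZTP] = 1/3:1/2 = 2/3

[HZQ]:[ZTP] = 2/3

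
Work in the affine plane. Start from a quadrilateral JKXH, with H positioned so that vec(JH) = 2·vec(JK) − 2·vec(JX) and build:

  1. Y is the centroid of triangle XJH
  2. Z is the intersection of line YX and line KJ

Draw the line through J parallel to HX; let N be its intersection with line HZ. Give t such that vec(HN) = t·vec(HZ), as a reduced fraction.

Assign J = (0, 0), K = (1, 0), X = (0, 1), H = (2, -2) — the answer is frame-independent, so this choice is without loss of generality.
1. Y is the centroid of triangle XJH ⇒ Y = (2/3, -1/3)
2. Z is the intersection of line YX and line KJ ⇒ Z = (1/2, 0)
through J parallel to HX: direction (-2, 3); meets HZ at N = (-4, 6)
N = H + t·(Z−H) with t = 4

t = 4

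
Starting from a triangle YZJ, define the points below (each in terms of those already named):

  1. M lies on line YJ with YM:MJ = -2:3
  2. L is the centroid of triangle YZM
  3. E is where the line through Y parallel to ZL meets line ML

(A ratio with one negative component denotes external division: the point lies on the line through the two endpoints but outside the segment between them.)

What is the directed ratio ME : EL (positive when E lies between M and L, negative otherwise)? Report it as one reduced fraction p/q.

Assign Y = (0, 0), Z = (1, 0), J = (0, 1) — the answer is frame-independent, so this choice is without loss of generality.
1. M lies on line YJ with YM:MJ = -2:3 ⇒ M = (0, -2)
2. L is the centroid of triangle YZM ⇒ L = (1/3, -2/3)
3. E is where the line through Y parallel to ZL meets line ML ⇒ E = (2/3, 2/3)
E = M + t·(L−M) with t = 2, so ME:EL = t:(1−t) = 2:-1

ME:EL = -2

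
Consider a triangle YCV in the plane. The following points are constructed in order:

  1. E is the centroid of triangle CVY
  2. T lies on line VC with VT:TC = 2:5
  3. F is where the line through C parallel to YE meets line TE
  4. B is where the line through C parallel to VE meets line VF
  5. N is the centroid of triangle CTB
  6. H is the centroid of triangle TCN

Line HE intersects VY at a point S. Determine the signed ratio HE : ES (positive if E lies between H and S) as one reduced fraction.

HE:ES = 31/63

Set Y = (0, 0), C = (1, 0), V = (0, 1); any affine frame gives the same invariant.
1. E is the centroid of triangle CVY ⇒ E = (1/3, 1/3)
2. T lies on line VC with VT:TC = 2:5 ⇒ T = (2/7, 5/7)
3. F is where the line through C parallel to YE meets line TE ⇒ F = (4/9, -5/9)
4. B is where the line through C parallel to VE meets line VF ⇒ B = (-2/3, 10/3)
5. N is the centroid of triangle CTB ⇒ N = (13/63, 85/63)
6. H is the centroid of triangle TCN ⇒ H = (94/189, 130/189)
line HE meets VY at S = (0, -12/31)
E = H + t·(S−H) with t = 31/94, so HE:ES = 31/94:63/94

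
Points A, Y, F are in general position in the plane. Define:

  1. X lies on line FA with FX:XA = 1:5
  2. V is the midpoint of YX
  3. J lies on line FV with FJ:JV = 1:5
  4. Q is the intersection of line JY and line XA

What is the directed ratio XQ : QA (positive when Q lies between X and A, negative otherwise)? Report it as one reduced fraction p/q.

Assign A = (0, 0), Y = (1, 0), F = (0, 1) — the answer is frame-independent, so this choice is without loss of generality.
1. X lies on line FA with FX:XA = 1:5 ⇒ X = (0, 5/6)
2. V is the midpoint of YX ⇒ V = (1/2, 5/12)
3. J lies on line FV with FJ:JV = 1:5 ⇒ J = (1/12, 65/72)
4. Q is the intersection of line JY and line XA ⇒ Q = (0, 65/66)
Q = X + t·(A−X) with t = -2/11, so XQ:QA = t:(1−t) = -2/11:13/11

XQ:QA = -2/13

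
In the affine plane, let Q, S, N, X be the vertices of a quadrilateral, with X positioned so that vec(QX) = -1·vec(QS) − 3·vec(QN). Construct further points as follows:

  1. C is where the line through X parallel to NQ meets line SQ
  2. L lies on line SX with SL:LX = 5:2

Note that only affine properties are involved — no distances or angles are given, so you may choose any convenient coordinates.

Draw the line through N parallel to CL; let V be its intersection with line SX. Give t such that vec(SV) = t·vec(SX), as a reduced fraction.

Set Q = (0, 0), S = (1, 0), N = (0, 1), X = (-1, -3); any affine frame gives the same invariant.
1. C is where the line through X parallel to NQ meets line SQ ⇒ C = (-1, 0)
2. L lies on line SX with SL:LX = 5:2 ⇒ L = (-3/7, -15/7)
through N parallel to CL: direction (4/7, -15/7); meets SX at V = (10/21, -11/14)
V = S + t·(X−S) with t = 11/42

t = 11/42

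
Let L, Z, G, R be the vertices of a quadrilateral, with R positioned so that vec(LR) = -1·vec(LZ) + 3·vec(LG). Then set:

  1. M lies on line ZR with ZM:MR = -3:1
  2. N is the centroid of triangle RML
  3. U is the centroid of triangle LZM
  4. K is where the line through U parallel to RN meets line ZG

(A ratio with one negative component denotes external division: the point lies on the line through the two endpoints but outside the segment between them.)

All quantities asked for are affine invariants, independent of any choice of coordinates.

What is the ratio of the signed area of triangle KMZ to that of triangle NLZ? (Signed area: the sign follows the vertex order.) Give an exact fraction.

[KMZ]:[NLZ] = -4/5

Choose coordinates L = (0, 0), Z = (1, 0), G = (0, 1), R = (-1, 3).
1. M lies on line ZR with ZM:MR = -3:1 ⇒ M = (-2, 9/2)
2. N is the centroid of triangle RML ⇒ N = (-1, 5/2)
3. U is the centroid of triangle LZM ⇒ U = (-1/3, 3/2)
4. K is where the line through U parallel to RN meets line ZG ⇒ K = (-1/3, 4/3)
2·[KMZ] = -2, 2·[NLZ] = 5/2
[KMZ]:[NLZ] = -2:5/2 = -4/5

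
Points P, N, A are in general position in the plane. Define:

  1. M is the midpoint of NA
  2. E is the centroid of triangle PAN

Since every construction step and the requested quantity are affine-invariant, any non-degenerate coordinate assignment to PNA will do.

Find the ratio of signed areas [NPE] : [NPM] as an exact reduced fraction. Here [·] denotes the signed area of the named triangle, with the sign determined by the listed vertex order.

[NPE]:[NPM] = 2/3

Assign P = (0, 0), N = (1, 0), A = (0, 1) — the answer is frame-independent, so this choice is without loss of generality.
1. M is the midpoint of NA ⇒ M = (1/2, 1/2)
2. E is the centroid of triangle PAN ⇒ E = (1/3, 1/3)
2·[NPE] = -1/3, 2·[NPM] = -1/2
[NPE]:[NPM] = -1/3:-1/2 = 2/3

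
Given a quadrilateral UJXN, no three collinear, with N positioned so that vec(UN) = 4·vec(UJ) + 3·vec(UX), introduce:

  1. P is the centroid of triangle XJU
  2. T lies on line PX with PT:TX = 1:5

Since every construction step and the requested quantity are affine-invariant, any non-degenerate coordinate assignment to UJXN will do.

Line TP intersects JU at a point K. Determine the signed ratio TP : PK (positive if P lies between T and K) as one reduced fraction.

TP:PK = 1/3

Set U = (0, 0), J = (1, 0), X = (0, 1), N = (4, 3); any affine frame gives the same invariant.
1. P is the centroid of triangle XJU ⇒ P = (1/3, 1/3)
2. T lies on line PX with PT:TX = 1:5 ⇒ T = (5/18, 4/9)
line TP meets JU at K = (1/2, 0)
P = T + t·(K−T) with t = 1/4, so TP:PK = 1/4:3/4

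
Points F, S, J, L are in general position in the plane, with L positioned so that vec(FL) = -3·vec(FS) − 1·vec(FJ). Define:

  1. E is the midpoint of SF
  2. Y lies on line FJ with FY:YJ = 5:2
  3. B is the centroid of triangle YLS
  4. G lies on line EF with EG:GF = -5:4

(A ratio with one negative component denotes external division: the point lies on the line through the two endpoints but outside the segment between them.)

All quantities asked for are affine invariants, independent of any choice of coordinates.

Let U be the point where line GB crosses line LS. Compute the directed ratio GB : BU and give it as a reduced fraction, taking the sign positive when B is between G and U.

GB:BU = 4/3

Work in coordinates with F = (0, 0), S = (1, 0), J = (0, 1), L = (-3, -1).
1. E is the midpoint of SF ⇒ E = (1/2, 0)
2. Y lies on line FJ with FY:YJ = 5:2 ⇒ Y = (0, 5/7)
3. B is the centroid of triangle YLS ⇒ B = (-2/3, -2/21)
4. G lies on line EF with EG:GF = -5:4 ⇒ G = (-2, 0)
line GB meets LS at U = (1/3, -1/6)
B = G + t·(U−G) with t = 4/7, so GB:BU = 4/7:3/7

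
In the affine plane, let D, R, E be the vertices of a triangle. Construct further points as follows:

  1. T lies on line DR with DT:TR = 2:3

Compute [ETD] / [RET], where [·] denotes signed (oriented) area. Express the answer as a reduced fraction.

[ETD]:[RET] = -2/3

Work in coordinates with D = (0, 0), R = (1, 0), E = (0, 1).
1. T lies on line DR with DT:TR = 2:3 ⇒ T = (2/5, 0)
2·[ETD] = -2/5, 2·[RET] = 3/5
[ETD]:[RET] = -2/5:3/5 = -2/3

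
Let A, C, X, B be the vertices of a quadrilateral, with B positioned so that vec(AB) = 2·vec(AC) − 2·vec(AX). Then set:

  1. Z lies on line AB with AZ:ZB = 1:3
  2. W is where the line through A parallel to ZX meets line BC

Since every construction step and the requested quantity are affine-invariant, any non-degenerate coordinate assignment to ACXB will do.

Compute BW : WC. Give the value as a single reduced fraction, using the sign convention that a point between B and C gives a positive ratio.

BW:WC = -4/3

Work in coordinates with A = (0, 0), C = (1, 0), X = (0, 1), B = (2, -2).
1. Z lies on line AB with AZ:ZB = 1:3 ⇒ Z = (1/2, -1/2)
2. W is where the line through A parallel to ZX meets line BC ⇒ W = (-2, 6)
W = B + t·(C−B) with t = 4, so BW:WC = t:(1−t) = 4:-3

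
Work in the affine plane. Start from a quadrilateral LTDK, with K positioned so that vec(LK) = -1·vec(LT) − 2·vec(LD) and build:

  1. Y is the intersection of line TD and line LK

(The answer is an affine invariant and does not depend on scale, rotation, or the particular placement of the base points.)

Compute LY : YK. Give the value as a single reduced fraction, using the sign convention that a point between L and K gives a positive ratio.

Work in coordinates with L = (0, 0), T = (1, 0), D = (0, 1), K = (-1, -2).
1. Y is the intersection of line TD and line LK ⇒ Y = (1/3, 2/3)
Y = L + t·(K−L) with t = -1/3, so LY:YK = t:(1−t) = -1/3:4/3

LY:YK = -1/4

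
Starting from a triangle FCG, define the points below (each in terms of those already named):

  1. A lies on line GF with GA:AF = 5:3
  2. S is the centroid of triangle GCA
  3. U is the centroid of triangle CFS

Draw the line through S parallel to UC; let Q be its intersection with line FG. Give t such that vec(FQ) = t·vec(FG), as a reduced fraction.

Choose coordinates F = (0, 0), C = (1, 0), G = (0, 1).
1. A lies on line GF with GA:AF = 5:3 ⇒ A = (0, 3/8)
2. S is the centroid of triangle GCA ⇒ S = (1/3, 11/24)
3. U is the centroid of triangle CFS ⇒ U = (4/9, 11/72)
through S parallel to UC: direction (5/9, -11/72); meets FG at Q = (0, 11/20)
Q = F + t·(G−F) with t = 11/20

t = 11/20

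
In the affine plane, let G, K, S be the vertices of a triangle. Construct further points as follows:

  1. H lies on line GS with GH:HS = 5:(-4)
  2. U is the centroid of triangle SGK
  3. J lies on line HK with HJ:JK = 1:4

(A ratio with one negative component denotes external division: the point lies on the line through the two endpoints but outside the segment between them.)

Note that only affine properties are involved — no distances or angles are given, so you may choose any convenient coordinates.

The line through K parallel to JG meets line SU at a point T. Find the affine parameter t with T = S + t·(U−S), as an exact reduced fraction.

Choose coordinates G = (0, 0), K = (1, 0), S = (0, 1).
1. H lies on line GS with GH:HS = 5:(-4) ⇒ H = (0, 5)
2. U is the centroid of triangle SGK ⇒ U = (1/3, 1/3)
3. J lies on line HK with HJ:JK = 1:4 ⇒ J = (1/5, 4)
through K parallel to JG: direction (-1/5, -4); meets SU at T = (21/22, -10/11)
T = S + t·(U−S) with t = 63/22

t = 63/22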